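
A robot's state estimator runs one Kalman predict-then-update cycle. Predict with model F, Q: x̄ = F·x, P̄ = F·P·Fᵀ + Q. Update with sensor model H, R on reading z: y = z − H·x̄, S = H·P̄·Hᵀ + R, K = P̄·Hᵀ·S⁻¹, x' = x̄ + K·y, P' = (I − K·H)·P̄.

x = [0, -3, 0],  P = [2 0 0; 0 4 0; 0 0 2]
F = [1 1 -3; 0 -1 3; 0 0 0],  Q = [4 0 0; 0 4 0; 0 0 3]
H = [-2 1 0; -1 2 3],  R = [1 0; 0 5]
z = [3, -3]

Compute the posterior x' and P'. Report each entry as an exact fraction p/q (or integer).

x̄ = F·x = [-3, 3, 0]
P̄ = F·P·Fᵀ + Q = [28 -22 0; -22 26 0; 0 0 3]
y = z − H·x̄ = [-6, -12]
S = H·P̄·Hᵀ + R = [227 218; 218 252]
K = P̄·Hᵀ·S⁻¹ = [-9/22 3/44; 377/2420 769/4840; -981/4840 2043/9680]
x' = x̄ + K·y = [-15/11, 96/605, -1593/1210]
P' = (I − K·H)·P̄ = [1 35/22 -27/44; 35/22 8077/2420 -6921/4840; -27/44 -6921/4840 10653/9680]

x' = [-15/11, 96/605, -1593/1210]
P' = [1 35/22 -27/44; 35/22 8077/2420 -6921/4840; -27/44 -6921/4840 10653/9680]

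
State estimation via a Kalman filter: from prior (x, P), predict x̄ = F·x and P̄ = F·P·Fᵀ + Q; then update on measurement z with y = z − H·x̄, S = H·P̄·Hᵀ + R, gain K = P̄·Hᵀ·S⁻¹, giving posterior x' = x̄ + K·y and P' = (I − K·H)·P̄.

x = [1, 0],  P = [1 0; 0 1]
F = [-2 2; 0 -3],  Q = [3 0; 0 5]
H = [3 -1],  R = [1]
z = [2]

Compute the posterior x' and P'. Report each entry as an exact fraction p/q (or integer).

x̄ = F·x = [-2, 0]
P̄ = F·P·Fᵀ + Q = [11 -6; -6 14]
y = z − H·x̄ = [8]
S = H·P̄·Hᵀ + R = [150]
K = P̄·Hᵀ·S⁻¹ = [13/50; -16/75]
x' = x̄ + K·y = [2/25, -128/75]
P' = (I − K·H)·P̄ = [43/50 58/25; 58/25 538/75]

x' = [2/25, -128/75]
P' = [43/50 58/25; 58/25 538/75]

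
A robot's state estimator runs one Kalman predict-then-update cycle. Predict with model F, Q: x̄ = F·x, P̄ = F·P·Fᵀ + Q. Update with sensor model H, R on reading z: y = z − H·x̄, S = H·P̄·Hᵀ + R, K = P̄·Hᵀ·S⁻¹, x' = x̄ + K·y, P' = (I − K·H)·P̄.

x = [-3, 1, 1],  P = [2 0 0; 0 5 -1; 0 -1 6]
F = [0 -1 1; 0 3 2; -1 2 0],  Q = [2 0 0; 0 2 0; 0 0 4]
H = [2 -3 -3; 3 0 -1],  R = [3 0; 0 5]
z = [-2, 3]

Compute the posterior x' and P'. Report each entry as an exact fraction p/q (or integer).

x' = [23270/15229, 5077/45687, 24253/15229]
P' = [11667/15229 -9837/30458 13116/15229; -9837/30458 223135/91374 -36563/15229; 13116/15229 -36563/15229 46738/15229]

x̄ = F·x = [0, 5, 5]
P̄ = F·P·Fᵀ + Q = [15 -4 -12; -4 59 26; -12 26 26]
y = z − H·x̄ = [28, 8]
S = H·P̄·Hᵀ + R = [1488 414; 414 238]
K = P̄·Hᵀ·S⁻¹ = [-839/30458 4377/15229; -23431/91374 8723/30458; -1431/15229 -1478/15229]
x' = x̄ + K·y = [23270/15229, 5077/45687, 24253/15229]
P' = (I − K·H)·P̄ = [11667/15229 -9837/30458 13116/15229; -9837/30458 223135/91374 -36563/15229; 13116/15229 -36563/15229 46738/15229]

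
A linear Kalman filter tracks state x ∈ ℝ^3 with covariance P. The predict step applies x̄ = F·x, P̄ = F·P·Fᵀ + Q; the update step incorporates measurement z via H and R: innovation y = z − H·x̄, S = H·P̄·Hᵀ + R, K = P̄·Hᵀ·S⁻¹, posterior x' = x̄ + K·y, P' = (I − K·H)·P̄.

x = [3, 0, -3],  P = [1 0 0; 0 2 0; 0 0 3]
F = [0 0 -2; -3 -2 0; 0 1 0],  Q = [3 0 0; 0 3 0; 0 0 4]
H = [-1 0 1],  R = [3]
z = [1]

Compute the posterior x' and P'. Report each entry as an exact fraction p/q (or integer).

x̄ = F·x = [6, -9, 0]
P̄ = F·P·Fᵀ + Q = [15 0 0; 0 20 -4; 0 -4 6]
y = z − H·x̄ = [7]
S = H·P̄·Hᵀ + R = [24]
K = P̄·Hᵀ·S⁻¹ = [-5/8; -1/6; 1/4]
x' = x̄ + K·y = [13/8, -61/6, 7/4]
P' = (I − K·H)·P̄ = [45/8 -5/2 15/4; -5/2 58/3 -3; 15/4 -3 9/2]

x' = [13/8, -61/6, 7/4]
P' = [45/8 -5/2 15/4; -5/2 58/3 -3; 15/4 -3 9/2]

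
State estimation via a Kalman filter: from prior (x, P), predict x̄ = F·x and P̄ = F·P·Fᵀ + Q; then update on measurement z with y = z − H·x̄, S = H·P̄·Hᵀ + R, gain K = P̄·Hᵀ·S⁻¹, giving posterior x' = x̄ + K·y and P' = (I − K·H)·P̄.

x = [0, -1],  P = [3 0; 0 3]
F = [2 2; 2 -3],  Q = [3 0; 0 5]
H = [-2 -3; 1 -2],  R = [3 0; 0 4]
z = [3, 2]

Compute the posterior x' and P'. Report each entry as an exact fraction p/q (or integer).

x' = [-536/6541, -6205/6541]
P' = [6180/6541 -2312/6541; -2312/6541 7472/19623]

x̄ = F·x = [-2, 3]
P̄ = F·P·Fᵀ + Q = [27 -6; -6 44]
y = z − H·x̄ = [8, 10]
S = H·P̄·Hᵀ + R = [435 204; 204 231]
K = P̄·Hᵀ·S⁻¹ = [-1808/6541 2701/6541; -2848/19623 -5470/19623]
x' = x̄ + K·y = [-536/6541, -6205/6541]
P' = (I − K·H)·P̄ = [6180/6541 -2312/6541; -2312/6541 7472/19623]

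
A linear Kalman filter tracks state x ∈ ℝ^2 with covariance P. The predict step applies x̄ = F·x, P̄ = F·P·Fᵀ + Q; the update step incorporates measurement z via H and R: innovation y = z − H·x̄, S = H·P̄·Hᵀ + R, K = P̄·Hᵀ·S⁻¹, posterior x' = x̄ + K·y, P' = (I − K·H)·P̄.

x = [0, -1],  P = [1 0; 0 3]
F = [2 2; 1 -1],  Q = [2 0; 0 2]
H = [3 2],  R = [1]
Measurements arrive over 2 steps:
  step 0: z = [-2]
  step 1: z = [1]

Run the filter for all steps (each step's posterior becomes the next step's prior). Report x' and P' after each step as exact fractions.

step 0: x' = [-186/139, 1], P' = [386/139 -4; -4 6]
step 1: x' = [-1600/6217, 4973/6217], P' = [30934/6217 -46232/6217; -46232/6217 70614/6217]

step 0: x̄ = F·x = [-2, 1]
step 0: P̄ = F·P·Fᵀ + Q = [18 -4; -4 6]
step 0: y = z − H·x̄ = [2]
step 0: S = H·P̄·Hᵀ + R = [139]
step 0: K = P̄·Hᵀ·S⁻¹ = [46/139; 0]
step 0: x' = x̄ + K·y = [-186/139, 1]
step 0: P' = (I − K·H)·P̄ = [386/139 -4; -4 6]
step 1: x̄ = F·x = [-94/139, -325/139]
step 1: P̄ = F·P·Fᵀ + Q = [710/139 -896/139; -896/139 2610/139]
step 1: y = z − H·x̄ = [1071/139]
step 1: S = H·P̄·Hᵀ + R = [6217/139]
step 1: K = P̄·Hᵀ·S⁻¹ = [338/6217; 2532/6217]
step 1: x' = x̄ + K·y = [-1600/6217, 4973/6217]
step 1: P' = (I − K·H)·P̄ = [30934/6217 -46232/6217; -46232/6217 70614/6217]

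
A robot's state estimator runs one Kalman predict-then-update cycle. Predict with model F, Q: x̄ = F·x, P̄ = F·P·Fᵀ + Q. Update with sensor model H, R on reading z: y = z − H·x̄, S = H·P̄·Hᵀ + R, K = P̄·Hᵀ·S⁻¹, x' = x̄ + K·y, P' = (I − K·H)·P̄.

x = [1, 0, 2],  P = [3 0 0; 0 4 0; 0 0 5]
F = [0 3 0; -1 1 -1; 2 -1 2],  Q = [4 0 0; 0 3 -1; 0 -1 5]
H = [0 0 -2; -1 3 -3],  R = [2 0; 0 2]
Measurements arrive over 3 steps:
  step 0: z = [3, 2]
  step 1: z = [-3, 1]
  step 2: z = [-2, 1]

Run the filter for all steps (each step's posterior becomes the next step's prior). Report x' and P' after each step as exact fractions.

step 0: x' = [3200/1047, 143/349, -913/698], P' = [31288/1047 3076/349 -316/349; 3076/349 1089/349 27/349; -316/349 27/349 142/349]
step 1: x' = [-11353478/9055947, 2825386/3018649, 3407942/3018649], P' = [69648013/9055947 6617468/3018649 -703017/3018649; 6617468/3018649 3455613/3018649 839963/3018649; -703017/3018649 839963/3018649 1168910/3018649]
step 2: x' = [1209968164/513325623, 285153019/171108541, 109912283/171108541], P' = [89915227127/11806489329 8530969300/3935496443 -934260003/3935496443; 8530969300/3935496443 4473736839/3935496443 1089304873/3935496443; -934260003/3935496443 1089304873/3935496443 1522878508/3935496443]

step 0: x̄ = F·x = [0, -3, 6]
step 0: P̄ = F·P·Fᵀ + Q = [40 12 -12; 12 15 -21; -12 -21 41]
step 0: y = z − H·x̄ = [15, 29]
step 0: S = H·P̄·Hᵀ + R = [166 348; 348 780]
step 0: K = P̄·Hᵀ·S⁻¹ = [316/349 -380/1047; -27/349 55/349; -142/349 -29/698]
step 0: x' = x̄ + K·y = [3200/1047, 143/349, -913/698]
step 0: P' = (I − K·H)·P̄ = [31288/1047 3076/349 -316/349; 3076/349 1089/349 27/349; -316/349 27/349 142/349]
step 1: x̄ = F·x = [429/349, -2803/2094, 3232/1047]
step 1: P̄ = F·P·Fᵀ + Q = [11197/349 -6042/349 15351/349; -6042/349 17608/1047 -36023/1047; 15351/349 -36023/1047 90538/1047]
step 1: y = z − H·x̄ = [3323/1047, 10823/698]
step 1: S = H·P̄·Hᵀ + R = [364246/1047 283824/349; 283824/349 680829/349]
step 1: K = P̄·Hᵀ·S⁻¹ = [703017/3018649 -1881824/9055947; -839963/3018649 614741/3018649; -1168910/3018649 -141912/3018649]
step 1: x' = x̄ + K·y = [-11353478/9055947, 2825386/3018649, 3407942/3018649]
step 1: P' = (I − K·H)·P̄ = [69648013/9055947 6617468/3018649 -703017/3018649; 6617468/3018649 3455613/3018649 839963/3018649; -703017/3018649 839963/3018649 1168910/3018649]
step 2: x̄ = F·x = [8476158/3018649, 9605810/9055947, -10735462/9055947]
step 2: P̄ = F·P·Fᵀ + Q = [43175113/3018649 -12005454/3018649 34377747/3018649; -12005454/3018649 61726735/9055947 -90179189/9055947; 34377747/3018649 -90179189/9055947 241903966/9055947]
step 2: y = z − H·x̄ = [-39582818/9055947, -8846465/3018649]
step 2: S = H·P̄·Hᵀ + R = [985727758/9055947 732921804/3018649; 732921804/3018649 1779478854/3018649]
step 2: K = P̄·Hᵀ·S⁻¹ = [934260003/3935496443 -2364081700/11806489329; -1089304873/3935496443 811163299/3935496443; -1522878508/3935496443 -183230451/3935496443]
step 2: x' = x̄ + K·y = [1209968164/513325623, 285153019/171108541, 109912283/171108541]
step 2: P' = (I − K·H)·P̄ = [89915227127/11806489329 8530969300/3935496443 -934260003/3935496443; 8530969300/3935496443 4473736839/3935496443 1089304873/3935496443; -934260003/3935496443 1089304873/3935496443 1522878508/3935496443]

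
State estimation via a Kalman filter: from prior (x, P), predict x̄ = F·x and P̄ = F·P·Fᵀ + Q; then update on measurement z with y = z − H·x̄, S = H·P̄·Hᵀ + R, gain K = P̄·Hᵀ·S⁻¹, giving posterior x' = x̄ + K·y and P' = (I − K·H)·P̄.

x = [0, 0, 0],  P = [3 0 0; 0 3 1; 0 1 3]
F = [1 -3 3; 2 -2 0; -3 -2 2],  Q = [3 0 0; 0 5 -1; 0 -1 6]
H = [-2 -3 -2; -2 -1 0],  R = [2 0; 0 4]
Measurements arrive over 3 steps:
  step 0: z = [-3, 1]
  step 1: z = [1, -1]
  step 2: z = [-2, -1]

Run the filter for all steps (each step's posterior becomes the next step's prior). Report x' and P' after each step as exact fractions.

step 0: x' = [-3738/17947, -6187/17947, 39311/17947], P' = [66768/17947 -110844/17947 100143/17947; -110844/17947 241444/17947 -251738/17947; 100143/17947 -251738/17947 286280/17947]
step 1: x' = [2752196502/2071199899, -4284376513/2071199899, 2768944261/2071199899], P' = [5366216277/2071199899 -8387597454/2071199899 7369534629/2071199899; -8387597454/2071199899 18901245352/2071199899 -20058089434/2071199899; 7369534629/2071199899 -20058089434/2071199899 23707937337/2071199899]
step 2: x' = [-28873883118708/159357818997953, 259100326042851/159357818997953, -205471057192541/159357818997953], P' = [397288555783251/159357818997953 -606461667988278/159357818997953 523231981191276/159357818997953; -606461667988278/159357818997953 1357098054069160/159357818997953 -1433799497678924/159357818997953; 523231981191276/159357818997953 -1433799497678924/159357818997953 1700734946384228/159357818997953]

step 0: x̄ = F·x = [0, 0, 0]
step 0: P̄ = F·P·Fᵀ + Q = [42 18 15; 18 29 -11; 15 -11 49]
step 0: y = z − H·x̄ = [-3, 1]
step 0: S = H·P̄·Hᵀ + R = [831 437; 437 273]
step 0: K = P̄·Hᵀ·S⁻¹ = [-645/17947 -5673/17947; 416/17947 -4939/17947; -8816/17947 12863/17947]
step 0: x' = x̄ + K·y = [-3738/17947, -6187/17947, 39311/17947]
step 0: P' = (I − K·H)·P̄ = [66768/17947 -110844/17947 100143/17947; -110844/17947 241444/17947 -251738/17947; 100143/17947 -251738/17947 286280/17947]
step 1: x̄ = F·x = [132756/17947, 4898/17947, 102210/17947]
step 1: P̄ = F·P·Fᵀ + Q = [10667331/17947 4580238/17947 4509987/17947; 4580238/17947 2209335/17947 1733057/17947; 4509987/17947 1733057/17947 2301550/17947]
step 1: y = z − H·x̄ = [502573/17947, 252463/17947]
step 1: S = H·P̄·Hᵀ + R = [183634869/17947 107445295/17947; 107445295/17947 63271399/17947]
step 1: K = P̄·Hᵀ·S⁻¹ = [-154354725/2071199899 -586208775/2071199899; 93818860/2071199899 -531512611/2071199899; -990337815/2071199899 1329755044/2071199899]
step 1: x' = x̄ + K·y = [2752196502/2071199899, -4284376513/2071199899, 2768944261/2071199899]
step 1: P' = (I − K·H)·P̄ = [5366216277/2071199899 -8387597454/2071199899 7369534629/2071199899; -8387597454/2071199899 18901245352/2071199899 -20058089434/2071199899; 7369534629/2071199899 -20058089434/2071199899 23707937337/2071199899]
step 2: x̄ = F·x = [23912158824/2071199899, 14073146030/2071199899, 5850052042/2071199899]
step 2: P̄ = F·P·Fᵀ + Q = [850650862485/2071199899 355806428676/2071199899 369953595930/2071199899; 355806428676/2071199899 174526625643/2071199899 134271785191/2071199899; 369953595930/2071199899 134271785191/2071199899 202539007119/2071199899]
step 2: y = z − H·x̄ = [97601460024/2071199899, 59826263779/2071199899]
step 2: S = H·P̄·Hᵀ + R = [14628208842845/2071199899 8520992710379/2071199899; 8520992710379/2071199899 5008640589883/2071199899]
step 2: K = P̄·Hᵀ·S⁻¹ = [-10828034992110/159357818997953 -47028860894556/159357818997953; 4614084563462/159357818997953 -36043679523151/159357818997953; -73267681057118/159357818997953 96833883824093/159357818997953]
step 2: x' = x̄ + K·y = [-28873883118708/159357818997953, 259100326042851/159357818997953, -205471057192541/159357818997953]
step 2: P' = (I − K·H)·P̄ = [397288555783251/159357818997953 -606461667988278/159357818997953 523231981191276/159357818997953; -606461667988278/159357818997953 1357098054069160/159357818997953 -1433799497678924/159357818997953; 523231981191276/159357818997953 -1433799497678924/159357818997953 1700734946384228/159357818997953]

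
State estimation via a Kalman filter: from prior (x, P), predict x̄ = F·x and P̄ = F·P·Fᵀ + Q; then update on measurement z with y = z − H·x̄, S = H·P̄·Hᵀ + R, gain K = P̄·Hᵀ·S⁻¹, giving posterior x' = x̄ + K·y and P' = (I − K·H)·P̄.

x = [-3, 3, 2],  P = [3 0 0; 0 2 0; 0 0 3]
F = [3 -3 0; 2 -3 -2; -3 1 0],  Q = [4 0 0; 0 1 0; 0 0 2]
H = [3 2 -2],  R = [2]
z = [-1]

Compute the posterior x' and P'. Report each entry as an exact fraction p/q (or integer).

x̄ = F·x = [-18, -19, 12]
P̄ = F·P·Fᵀ + Q = [49 36 -33; 36 43 -24; -33 -24 31]
y = z − H·x̄ = [115]
S = H·P̄·Hᵀ + R = [1759]
K = P̄·Hᵀ·S⁻¹ = [285/1759; 242/1759; -209/1759]
x' = x̄ + K·y = [1113/1759, -5591/1759, -2927/1759]
P' = (I − K·H)·P̄ = [4966/1759 -5646/1759 1518/1759; -5646/1759 17073/1759 8362/1759; 1518/1759 8362/1759 10848/1759]

x' = [1113/1759, -5591/1759, -2927/1759]
P' = [4966/1759 -5646/1759 1518/1759; -5646/1759 17073/1759 8362/1759; 1518/1759 8362/1759 10848/1759]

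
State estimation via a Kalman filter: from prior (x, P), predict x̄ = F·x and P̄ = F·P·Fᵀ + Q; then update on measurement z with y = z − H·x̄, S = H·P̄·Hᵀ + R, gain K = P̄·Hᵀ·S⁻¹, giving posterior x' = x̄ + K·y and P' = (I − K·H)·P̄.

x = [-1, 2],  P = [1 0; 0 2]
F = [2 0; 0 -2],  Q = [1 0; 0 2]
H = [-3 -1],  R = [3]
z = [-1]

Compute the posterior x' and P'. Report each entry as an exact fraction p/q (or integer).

x' = [49/58, -61/29]
P' = [65/58 -75/29; -75/29 240/29]

x̄ = F·x = [-2, -4]
P̄ = F·P·Fᵀ + Q = [5 0; 0 10]
y = z − H·x̄ = [-11]
S = H·P̄·Hᵀ + R = [58]
K = P̄·Hᵀ·S⁻¹ = [-15/58; -5/29]
x' = x̄ + K·y = [49/58, -61/29]
P' = (I − K·H)·P̄ = [65/58 -75/29; -75/29 240/29]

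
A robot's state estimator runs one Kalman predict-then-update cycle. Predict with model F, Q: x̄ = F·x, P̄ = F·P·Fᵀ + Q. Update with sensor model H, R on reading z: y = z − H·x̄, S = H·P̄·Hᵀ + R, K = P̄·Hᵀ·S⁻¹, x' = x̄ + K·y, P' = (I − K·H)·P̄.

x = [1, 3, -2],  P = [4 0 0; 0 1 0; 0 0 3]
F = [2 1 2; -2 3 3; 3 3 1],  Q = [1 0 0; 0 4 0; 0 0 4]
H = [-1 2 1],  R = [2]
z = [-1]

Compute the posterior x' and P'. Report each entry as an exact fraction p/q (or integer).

x' = [7/33, -169/33, 316/33]
P' = [5771/198 -323/198 6443/198; -323/198 887/198 -1895/198; 6443/198 -1895/198 10247/198]

x̄ = F·x = [1, 1, 10]
P̄ = F·P·Fᵀ + Q = [30 5 33; 5 56 -6; 33 -6 52]
y = z − H·x̄ = [-12]
S = H·P̄·Hᵀ + R = [198]
K = P̄·Hᵀ·S⁻¹ = [13/198; 101/198; 7/198]
x' = x̄ + K·y = [7/33, -169/33, 316/33]
P' = (I − K·H)·P̄ = [5771/198 -323/198 6443/198; -323/198 887/198 -1895/198; 6443/198 -1895/198 10247/198]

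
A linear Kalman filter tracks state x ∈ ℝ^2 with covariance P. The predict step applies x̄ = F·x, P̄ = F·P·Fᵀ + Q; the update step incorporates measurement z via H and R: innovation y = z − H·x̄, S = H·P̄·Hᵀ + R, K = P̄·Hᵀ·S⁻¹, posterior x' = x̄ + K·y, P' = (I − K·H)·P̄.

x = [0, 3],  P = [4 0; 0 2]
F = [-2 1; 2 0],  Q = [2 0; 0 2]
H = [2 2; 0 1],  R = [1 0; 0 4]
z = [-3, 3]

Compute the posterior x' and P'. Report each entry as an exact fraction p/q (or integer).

x̄ = F·x = [3, 0]
P̄ = F·P·Fᵀ + Q = [20 -16; -16 18]
y = z − H·x̄ = [-9, 3]
S = H·P̄·Hᵀ + R = [25 4; 4 22]
K = P̄·Hᵀ·S⁻¹ = [40/89 -72/89; 8/267 217/267]
x' = x̄ + K·y = [-309/89, 193/89]
P' = (I − K·H)·P̄ = [308/89 -288/89; -288/89 868/267]

x' = [-309/89, 193/89]
P' = [308/89 -288/89; -288/89 868/267]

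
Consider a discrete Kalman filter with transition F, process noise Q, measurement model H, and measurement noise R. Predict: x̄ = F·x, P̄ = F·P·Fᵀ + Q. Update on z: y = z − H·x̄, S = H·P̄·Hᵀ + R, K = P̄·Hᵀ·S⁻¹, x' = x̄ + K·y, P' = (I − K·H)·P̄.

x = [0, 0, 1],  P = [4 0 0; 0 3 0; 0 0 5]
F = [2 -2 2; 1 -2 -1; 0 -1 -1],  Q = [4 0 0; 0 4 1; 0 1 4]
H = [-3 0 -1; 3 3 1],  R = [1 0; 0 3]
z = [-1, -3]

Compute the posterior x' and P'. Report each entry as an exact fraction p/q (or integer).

x̄ = F·x = [2, -1, -1]
P̄ = F·P·Fᵀ + Q = [52 10 -4; 10 25 12; -4 12 12]
y = z − H·x̄ = [4, -5]
S = H·P̄·Hᵀ + R = [457 -582; -582 936]
K = P̄·Hᵀ·S⁻¹ = [-3029/7419 -2645/44514; 1599/4946 3225/9892; 582/2473 457/2473]
x' = x̄ + K·y = [29557/44514, -13225/9892, -2430/2473]
P' = (I − K·H)·P̄ = [16835/22257 -967/4946 -4602/2473; -967/4946 4291/9892 651/2473; -4602/2473 651/2473 13224/2473]

x' = [29557/44514, -13225/9892, -2430/2473]
P' = [16835/22257 -967/4946 -4602/2473; -967/4946 4291/9892 651/2473; -4602/2473 651/2473 13224/2473]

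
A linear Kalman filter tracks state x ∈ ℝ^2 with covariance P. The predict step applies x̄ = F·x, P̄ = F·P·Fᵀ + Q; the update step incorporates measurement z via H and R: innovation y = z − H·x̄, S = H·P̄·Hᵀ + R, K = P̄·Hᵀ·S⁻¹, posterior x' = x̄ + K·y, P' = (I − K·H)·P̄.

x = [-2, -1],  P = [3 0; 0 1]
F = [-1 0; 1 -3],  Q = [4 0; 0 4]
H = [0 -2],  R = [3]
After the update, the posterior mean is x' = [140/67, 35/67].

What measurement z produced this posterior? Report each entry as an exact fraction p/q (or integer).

x̄ = F·x = [2, 1]
P̄ = F·P·Fᵀ + Q = [7 -3; -3 16]
S = H·P̄·Hᵀ + R = [67]
K = P̄·Hᵀ·S⁻¹ = [6/67; -32/67]
x' − x̄ = [6/67, -32/67] = K·y
y = (KᵀK)⁻¹·Kᵀ·(x' − x̄) = [1]
z = y + H·x̄ = [1] + [-2] = [-1]

z = [-1]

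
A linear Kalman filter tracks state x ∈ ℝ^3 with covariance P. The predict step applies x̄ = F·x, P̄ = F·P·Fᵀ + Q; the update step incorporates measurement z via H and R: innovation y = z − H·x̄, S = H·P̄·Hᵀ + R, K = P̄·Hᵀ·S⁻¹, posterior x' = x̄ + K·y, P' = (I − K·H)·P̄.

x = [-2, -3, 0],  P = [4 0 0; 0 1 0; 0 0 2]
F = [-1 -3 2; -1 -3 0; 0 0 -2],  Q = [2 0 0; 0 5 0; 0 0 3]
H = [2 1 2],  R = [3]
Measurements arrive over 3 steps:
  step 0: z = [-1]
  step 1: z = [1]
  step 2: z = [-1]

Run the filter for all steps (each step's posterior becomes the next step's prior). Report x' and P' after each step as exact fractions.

step 0: x̄ = F·x = [11, 11, 0]
step 0: P̄ = F·P·Fᵀ + Q = [23 13 -8; 13 18 0; -8 0 11]
step 0: y = z − H·x̄ = [-34]
step 0: S = H·P̄·Hᵀ + R = [145]
step 0: K = P̄·Hᵀ·S⁻¹ = [43/145; 44/145; 6/145]
step 0: x' = x̄ + K·y = [133/145, 99/145, -204/145]
step 0: P' = (I − K·H)·P̄ = [1486/145 -7/145 -1418/145; -7/145 674/145 -264/145; -1418/145 -264/145 1559/145]
step 1: x̄ = F·x = [-838/145, -86/29, 408/145]
step 1: P̄ = F·P·Fᵀ + Q = [22876/145 2386/29 -10656/145; 2386/29 1647/29 -884/29; -10656/145 -884/29 6671/145]
step 1: y = z − H·x̄ = [287/29]
step 1: S = H·P̄·Hᵀ + R = [14330/29]
step 1: K = P̄·Hᵀ·S⁻¹ = [3637/7165; 4651/14330; -1239/7165]
step 1: x' = x̄ + K·y = [-1083/1433, 3533/14330, 7899/7165]
step 1: P' = (I − K·H)·P̄ = [43626/1433 6207/7165 -215778/7165; 6207/7165 67921/14330 -19699/7165; -215778/7165 -19699/7165 223769/7165]
step 2: x̄ = F·x = [31827/14330, 231/14330, -15798/7165]
step 2: P̄ = F·P·Fᵀ + Q = [1027969/2866 2221533/14330 -1444826/7165; 2221533/14330 1193683/14330 -109950/1433; -1444826/7165 -109950/1433 916571/7165]
step 2: y = z − H·x̄ = [-15023/14330]
step 2: S = H·P̄·Hᵀ + R = [10499537/14330]
step 2: K = P̄·Hᵀ·S⁻¹ = [6721919/10499537; 3437749/10499537; -3212520/10499537]
step 2: x' = x̄ + K·y = [81362657/52497685, -3434746/10499537, -98911962/52497685]
step 2: P' = (I − K·H)·P̄ = [3064130394/52497685 15128933/10499537 -3051538334/52497685; 15128933/10499537 49895369/10499537 -34919994/10499537; -3051538334/52497685 -34919994/10499537 3114744419/52497685]

step 0: x' = [133/145, 99/145, -204/145], P' = [1486/145 -7/145 -1418/145; -7/145 674/145 -264/145; -1418/145 -264/145 1559/145]
step 1: x' = [-1083/1433, 3533/14330, 7899/7165], P' = [43626/1433 6207/7165 -215778/7165; 6207/7165 67921/14330 -19699/7165; -215778/7165 -19699/7165 223769/7165]
step 2: x' = [81362657/52497685, -3434746/10499537, -98911962/52497685], P' = [3064130394/52497685 15128933/10499537 -3051538334/52497685; 15128933/10499537 49895369/10499537 -34919994/10499537; -3051538334/52497685 -34919994/10499537 3114744419/52497685]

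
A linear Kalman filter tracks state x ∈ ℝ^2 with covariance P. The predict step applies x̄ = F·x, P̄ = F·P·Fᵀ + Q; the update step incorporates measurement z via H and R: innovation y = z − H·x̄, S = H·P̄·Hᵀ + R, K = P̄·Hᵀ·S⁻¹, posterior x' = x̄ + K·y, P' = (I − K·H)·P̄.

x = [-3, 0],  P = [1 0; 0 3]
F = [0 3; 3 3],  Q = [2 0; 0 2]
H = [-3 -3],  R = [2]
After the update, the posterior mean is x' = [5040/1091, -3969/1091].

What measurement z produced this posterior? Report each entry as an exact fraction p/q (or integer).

x̄ = F·x = [0, -9]
P̄ = F·P·Fᵀ + Q = [29 27; 27 38]
S = H·P̄·Hᵀ + R = [1091]
K = P̄·Hᵀ·S⁻¹ = [-168/1091; -195/1091]
x' − x̄ = [5040/1091, 5850/1091] = K·y
y = (KᵀK)⁻¹·Kᵀ·(x' − x̄) = [-30]
z = y + H·x̄ = [-30] + [27] = [-3]

z = [-3]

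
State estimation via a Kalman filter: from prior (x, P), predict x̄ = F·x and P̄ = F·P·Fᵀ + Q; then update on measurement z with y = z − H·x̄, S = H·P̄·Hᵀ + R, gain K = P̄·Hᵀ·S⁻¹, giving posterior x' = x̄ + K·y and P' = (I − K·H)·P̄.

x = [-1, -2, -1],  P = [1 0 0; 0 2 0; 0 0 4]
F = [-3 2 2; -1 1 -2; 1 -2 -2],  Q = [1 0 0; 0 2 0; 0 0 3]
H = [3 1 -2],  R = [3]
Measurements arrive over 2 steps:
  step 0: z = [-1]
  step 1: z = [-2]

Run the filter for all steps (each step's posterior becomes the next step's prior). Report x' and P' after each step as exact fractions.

step 0: x' = [495/668, 48/167, 599/334], P' = [1103/668 -474/167 243/334; -474/167 3311/167 955/167; 243/334 955/167 707/167]
step 1: x' = [-565463/3039268, -13478677/3039268, -4558903/3039268], P' = [2915845/3039268 -1489869/3039268 2716485/3039268; -1489869/3039268 60313093/3039268 27752375/3039268; 2716485/3039268 27752375/3039268 18775657/3039268]

step 0: x̄ = F·x = [-3, 1, 5]
step 0: P̄ = F·P·Fᵀ + Q = [34 -9 -27; -9 21 11; -27 11 28]
step 0: y = z − H·x̄ = [17]
step 0: S = H·P̄·Hᵀ + R = [668]
step 0: K = P̄·Hᵀ·S⁻¹ = [147/668; -7/167; -63/334]
step 0: x' = x̄ + K·y = [495/668, 48/167, 599/334]
step 0: P' = (I − K·H)·P̄ = [1103/668 -474/167 243/334; -474/167 3311/167 955/167; 243/334 955/167 707/167]
step 1: x̄ = F·x = [1295/668, -2699/668, -2285/668]
step 1: P̄ = F·P·Fᵀ + Q = [122363/668 22269/668 -109437/668; 22269/668 17451/668 -14327/668; -109437/668 -14327/668 103595/668]
step 1: y = z − H·x̄ = [-1773/167]
step 1: S = H·P̄·Hᵀ + R = [759817/167]
step 1: K = P̄·Hᵀ·S⁻¹ = [152058/759817; 28228/759817; -137457/759817]
step 1: x' = x̄ + K·y = [-565463/3039268, -13478677/3039268, -4558903/3039268]
step 1: P' = (I − K·H)·P̄ = [2915845/3039268 -1489869/3039268 2716485/3039268; -1489869/3039268 60313093/3039268 27752375/3039268; 2716485/3039268 27752375/3039268 18775657/3039268]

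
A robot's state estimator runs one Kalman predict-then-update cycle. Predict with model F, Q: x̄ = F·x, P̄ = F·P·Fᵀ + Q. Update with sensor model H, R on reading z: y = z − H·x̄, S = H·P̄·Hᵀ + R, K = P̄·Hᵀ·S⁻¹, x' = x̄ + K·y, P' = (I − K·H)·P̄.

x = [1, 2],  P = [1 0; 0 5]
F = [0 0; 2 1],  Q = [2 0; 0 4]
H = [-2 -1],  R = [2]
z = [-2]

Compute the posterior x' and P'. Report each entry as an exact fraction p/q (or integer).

x' = [-8/23, 66/23]
P' = [30/23 -52/23; -52/23 130/23]

x̄ = F·x = [0, 4]
P̄ = F·P·Fᵀ + Q = [2 0; 0 13]
y = z − H·x̄ = [2]
S = H·P̄·Hᵀ + R = [23]
K = P̄·Hᵀ·S⁻¹ = [-4/23; -13/23]
x' = x̄ + K·y = [-8/23, 66/23]
P' = (I − K·H)·P̄ = [30/23 -52/23; -52/23 130/23]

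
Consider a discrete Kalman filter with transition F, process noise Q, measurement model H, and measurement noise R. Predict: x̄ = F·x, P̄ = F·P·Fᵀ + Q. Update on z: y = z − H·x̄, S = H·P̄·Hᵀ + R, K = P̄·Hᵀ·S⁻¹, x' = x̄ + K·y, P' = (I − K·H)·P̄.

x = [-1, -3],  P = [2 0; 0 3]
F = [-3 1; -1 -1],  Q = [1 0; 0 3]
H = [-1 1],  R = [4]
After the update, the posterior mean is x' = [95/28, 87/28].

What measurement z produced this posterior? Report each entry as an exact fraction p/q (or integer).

z = [-1]

x̄ = F·x = [0, 4]
P̄ = F·P·Fᵀ + Q = [22 3; 3 8]
S = H·P̄·Hᵀ + R = [28]
K = P̄·Hᵀ·S⁻¹ = [-19/28; 5/28]
x' − x̄ = [95/28, -25/28] = K·y
y = (KᵀK)⁻¹·Kᵀ·(x' − x̄) = [-5]
z = y + H·x̄ = [-5] + [4] = [-1]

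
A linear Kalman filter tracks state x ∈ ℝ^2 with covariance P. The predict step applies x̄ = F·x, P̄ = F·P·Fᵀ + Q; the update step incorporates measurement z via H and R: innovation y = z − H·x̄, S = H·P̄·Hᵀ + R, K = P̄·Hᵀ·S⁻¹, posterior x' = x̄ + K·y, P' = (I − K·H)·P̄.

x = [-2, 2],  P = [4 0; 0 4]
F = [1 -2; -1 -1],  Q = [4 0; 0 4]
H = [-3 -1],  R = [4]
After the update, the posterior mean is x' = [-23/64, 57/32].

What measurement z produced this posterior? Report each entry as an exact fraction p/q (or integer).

z = [-1]

x̄ = F·x = [-6, 0]
P̄ = F·P·Fᵀ + Q = [24 4; 4 12]
S = H·P̄·Hᵀ + R = [256]
K = P̄·Hᵀ·S⁻¹ = [-19/64; -3/32]
x' − x̄ = [361/64, 57/32] = K·y
y = (KᵀK)⁻¹·Kᵀ·(x' − x̄) = [-19]
z = y + H·x̄ = [-19] + [18] = [-1]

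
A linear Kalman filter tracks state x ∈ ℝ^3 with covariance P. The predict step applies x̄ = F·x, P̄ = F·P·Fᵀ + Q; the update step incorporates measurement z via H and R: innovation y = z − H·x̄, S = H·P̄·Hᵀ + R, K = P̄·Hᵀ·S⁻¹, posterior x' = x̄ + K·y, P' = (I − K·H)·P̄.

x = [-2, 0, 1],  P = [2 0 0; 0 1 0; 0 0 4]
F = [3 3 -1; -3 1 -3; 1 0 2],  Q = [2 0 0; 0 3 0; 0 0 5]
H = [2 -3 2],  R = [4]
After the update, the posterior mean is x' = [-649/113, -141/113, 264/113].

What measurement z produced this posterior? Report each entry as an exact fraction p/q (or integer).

z = [-3]

x̄ = F·x = [-7, 3, 0]
P̄ = F·P·Fᵀ + Q = [33 -3 -2; -3 58 -30; -2 -30 23]
S = H·P̄·Hᵀ + R = [1130]
K = P̄·Hᵀ·S⁻¹ = [71/1130; -24/113; 66/565]
x' − x̄ = [142/113, -480/113, 264/113] = K·y
y = (KᵀK)⁻¹·Kᵀ·(x' − x̄) = [20]
z = y + H·x̄ = [20] + [-23] = [-3]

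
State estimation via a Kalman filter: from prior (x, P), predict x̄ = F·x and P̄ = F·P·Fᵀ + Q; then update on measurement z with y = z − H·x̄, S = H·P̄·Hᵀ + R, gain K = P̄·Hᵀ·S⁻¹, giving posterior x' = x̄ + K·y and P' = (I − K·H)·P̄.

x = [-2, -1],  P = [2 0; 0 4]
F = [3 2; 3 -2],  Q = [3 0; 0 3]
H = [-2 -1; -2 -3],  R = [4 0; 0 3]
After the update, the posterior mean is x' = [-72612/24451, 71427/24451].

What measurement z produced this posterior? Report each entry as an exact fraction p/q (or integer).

z = [3, -3]

x̄ = F·x = [-8, -4]
P̄ = F·P·Fᵀ + Q = [37 2; 2 37]
S = H·P̄·Hᵀ + R = [197 275; 275 508]
K = P̄·Hᵀ·S⁻¹ = [-16608/24451 5140/24451; 10797/24451 -11380/24451]
x' − x̄ = [122996/24451, 169231/24451] = K·y
y = (KᵀK)⁻¹·Kᵀ·(x' − x̄) = [-17, -31]
z = y + H·x̄ = [-17, -31] + [20, 28] = [3, -3]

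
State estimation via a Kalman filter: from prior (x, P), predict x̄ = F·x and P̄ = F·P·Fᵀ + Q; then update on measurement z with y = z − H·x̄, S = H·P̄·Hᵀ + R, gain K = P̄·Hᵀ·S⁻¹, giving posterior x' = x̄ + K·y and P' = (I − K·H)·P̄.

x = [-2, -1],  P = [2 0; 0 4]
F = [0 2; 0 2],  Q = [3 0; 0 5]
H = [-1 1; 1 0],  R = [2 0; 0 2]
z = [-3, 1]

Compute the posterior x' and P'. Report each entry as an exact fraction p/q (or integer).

x̄ = F·x = [-2, -2]
P̄ = F·P·Fᵀ + Q = [19 16; 16 21]
y = z − H·x̄ = [-3, 3]
S = H·P̄·Hᵀ + R = [10 -3; -3 21]
K = P̄·Hᵀ·S⁻¹ = [-2/67 181/201; 51/67 175/201]
x' = x̄ + K·y = [53/67, -112/67]
P' = (I − K·H)·P̄ = [362/201 350/201; 350/201 656/201]

x' = [53/67, -112/67]
P' = [362/201 350/201; 350/201 656/201]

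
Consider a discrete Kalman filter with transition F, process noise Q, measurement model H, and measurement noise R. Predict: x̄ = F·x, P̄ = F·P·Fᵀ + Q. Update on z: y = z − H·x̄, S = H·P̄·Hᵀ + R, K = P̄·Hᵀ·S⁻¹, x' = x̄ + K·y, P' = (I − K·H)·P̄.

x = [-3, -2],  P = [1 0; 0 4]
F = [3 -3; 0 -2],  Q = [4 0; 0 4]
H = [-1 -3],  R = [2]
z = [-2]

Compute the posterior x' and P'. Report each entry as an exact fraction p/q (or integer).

x' = [-1972/375, 304/125]
P' = [3734/375 -388/125; -388/125 148/125]

x̄ = F·x = [-3, 4]
P̄ = F·P·Fᵀ + Q = [49 24; 24 20]
y = z − H·x̄ = [7]
S = H·P̄·Hᵀ + R = [375]
K = P̄·Hᵀ·S⁻¹ = [-121/375; -28/125]
x' = x̄ + K·y = [-1972/375, 304/125]
P' = (I − K·H)·P̄ = [3734/375 -388/125; -388/125 148/125]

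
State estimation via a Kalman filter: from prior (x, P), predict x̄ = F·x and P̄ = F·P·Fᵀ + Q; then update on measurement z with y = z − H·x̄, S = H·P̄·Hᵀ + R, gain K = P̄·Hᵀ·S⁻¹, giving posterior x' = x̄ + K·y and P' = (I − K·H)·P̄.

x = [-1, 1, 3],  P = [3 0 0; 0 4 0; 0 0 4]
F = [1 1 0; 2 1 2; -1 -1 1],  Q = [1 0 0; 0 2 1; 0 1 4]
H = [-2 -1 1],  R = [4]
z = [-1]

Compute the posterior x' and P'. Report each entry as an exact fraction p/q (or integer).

x̄ = F·x = [0, 5, 3]
P̄ = F·P·Fᵀ + Q = [8 10 -7; 10 34 -1; -7 -1 15]
y = z − H·x̄ = [1]
S = H·P̄·Hᵀ + R = [155]
K = P̄·Hᵀ·S⁻¹ = [-33/155; -11/31; 6/31]
x' = x̄ + K·y = [-33/155, 144/31, 99/31]
P' = (I − K·H)·P̄ = [151/155 -53/31 -19/31; -53/31 449/31 299/31; -19/31 299/31 285/31]

x' = [-33/155, 144/31, 99/31]
P' = [151/155 -53/31 -19/31; -53/31 449/31 299/31; -19/31 299/31 285/31]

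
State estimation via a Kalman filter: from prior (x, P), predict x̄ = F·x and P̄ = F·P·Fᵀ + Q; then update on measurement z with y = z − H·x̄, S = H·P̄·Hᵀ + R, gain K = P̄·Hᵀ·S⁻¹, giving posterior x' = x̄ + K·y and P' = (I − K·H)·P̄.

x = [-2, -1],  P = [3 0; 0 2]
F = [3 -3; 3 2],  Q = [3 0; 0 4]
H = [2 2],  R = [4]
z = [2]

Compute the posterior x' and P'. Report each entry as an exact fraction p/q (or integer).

x̄ = F·x = [-3, -8]
P̄ = F·P·Fᵀ + Q = [48 15; 15 39]
y = z − H·x̄ = [24]
S = H·P̄·Hᵀ + R = [472]
K = P̄·Hᵀ·S⁻¹ = [63/236; 27/118]
x' = x̄ + K·y = [201/59, -148/59]
P' = (I − K·H)·P̄ = [1695/118 -816/59; -816/59 843/59]

x' = [201/59, -148/59]
P' = [1695/118 -816/59; -816/59 843/59]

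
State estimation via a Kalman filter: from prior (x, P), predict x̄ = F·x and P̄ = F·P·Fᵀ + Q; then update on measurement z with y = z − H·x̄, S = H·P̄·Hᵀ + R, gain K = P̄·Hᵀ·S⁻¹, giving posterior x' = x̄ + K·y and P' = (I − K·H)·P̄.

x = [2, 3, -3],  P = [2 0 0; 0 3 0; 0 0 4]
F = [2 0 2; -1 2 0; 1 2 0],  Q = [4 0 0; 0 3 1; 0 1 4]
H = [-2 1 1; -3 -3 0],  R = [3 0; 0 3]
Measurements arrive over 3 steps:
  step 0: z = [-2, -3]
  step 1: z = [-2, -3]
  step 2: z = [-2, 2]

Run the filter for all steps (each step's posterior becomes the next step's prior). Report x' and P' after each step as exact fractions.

step 0: x' = [2614/1129, -5807/4516, 4811/1129], P' = [1164/1129 -976/1129 2398/1129; -976/1129 4643/4516 -4421/2258; 2398/1129 -4421/2258 30465/4516]
step 1: x' = [640523/414756, -55105/103689, 571115/414756], P' = [413803/622134 -159901/311067 620425/622134; -159901/311067 1067557/1555335 -552497/622134; 620425/622134 -552497/622134 4095407/1244268]
step 2: x' = [7209967873/9125363752, -12894037667/9125363752, 16017491827/18250727504], P' = [3006811781/4562681876 -2323147659/4562681876 9028172399/9125363752; -2323147659/4562681876 3113959417/4562681876 -8049702569/9125363752; 9028172399/9125363752 -8049702569/9125363752 59867415345/18250727504]

step 0: x̄ = F·x = [-2, 4, 8]
step 0: P̄ = F·P·Fᵀ + Q = [28 -4 4; -4 17 11; 4 11 18]
step 0: y = z − H·x̄ = [-18, 3]
step 0: S = H·P̄·Hᵀ + R = [172 60; 60 336]
step 0: K = P̄·Hᵀ·S⁻¹ = [-302/1129 -188/1129; 1203/4516 -739/4516; 813/4516 -375/2258]
step 0: x' = x̄ + K·y = [2614/1129, -5807/4516, 4811/1129]
step 0: P' = (I − K·H)·P̄ = [1164/1129 -976/1129 2398/1129; -976/1129 4643/4516 -4421/2258; 2398/1129 -4421/2258 30465/4516]
step 1: x̄ = F·x = [14850/1129, -11035/2258, -579/2258]
step 1: P̄ = F·P·Fᵀ + Q = [58821/1129 -19870/1129 -5622/1129; -19870/1129 13098/1129 4608/1129; -5622/1129 4608/1129 6419/1129]
step 1: y = z − H·x̄ = [33249/1129, 49221/2258]
step 1: S = H·P̄·Hᵀ + R = [369372/1129 257064/1129; 257064/1129 292998/1129]
step 1: K = P̄·Hᵀ·S⁻¹ = [-175661/622134 -94001/622134; 856883/3110670 -268052/1555335; 169571/1244268 -33964/311067]
step 1: x' = x̄ + K·y = [640523/414756, -55105/103689, 571115/414756]
step 1: P' = (I − K·H)·P̄ = [413803/622134 -159901/311067 620425/622134; -159901/311067 1067557/1555335 -552497/622134; 620425/622134 -552497/622134 4095407/1244268]
step 2: x̄ = F·x = [605819/103689, -1081363/414756, 22187/46084]
step 2: P̄ = F·P·Fᵀ + Q = [8648981/311067 -2778826/311067 -26310/11521; -2778826/311067 26337521/3110670 354893/115210; -26310/11521 354893/115210 616893/115210]
step 2: y = z − H·x̄ = [1224680/103689, 1618417/138252]
step 2: S = H·P̄·Hᵀ + R = [278508472/1555335 58187714/518445; 58187714/518445 58287701/345630]
step 2: K = P̄·Hᵀ·S⁻¹ = [-2548456681/9125363752 -341832061/2281340938; 2490268967/9125363752 -395405879/2281340938; 2551773537/18250727504 -489234915/4562681876]
step 2: x' = x̄ + K·y = [7209967873/9125363752, -12894037667/9125363752, 16017491827/18250727504]
step 2: P' = (I − K·H)·P̄ = [3006811781/4562681876 -2323147659/4562681876 9028172399/9125363752; -2323147659/4562681876 3113959417/4562681876 -8049702569/9125363752; 9028172399/9125363752 -8049702569/9125363752 59867415345/18250727504]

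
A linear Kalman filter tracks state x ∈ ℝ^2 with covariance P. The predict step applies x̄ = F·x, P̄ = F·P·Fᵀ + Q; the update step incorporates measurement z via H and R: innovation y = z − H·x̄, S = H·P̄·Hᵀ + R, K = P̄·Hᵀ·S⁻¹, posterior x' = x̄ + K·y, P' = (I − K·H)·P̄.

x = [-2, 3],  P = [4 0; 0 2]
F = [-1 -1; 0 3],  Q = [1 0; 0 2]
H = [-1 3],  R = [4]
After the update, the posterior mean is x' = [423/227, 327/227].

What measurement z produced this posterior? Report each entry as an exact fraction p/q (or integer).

z = [2]

x̄ = F·x = [-1, 9]
P̄ = F·P·Fᵀ + Q = [7 -6; -6 20]
S = H·P̄·Hᵀ + R = [227]
K = P̄·Hᵀ·S⁻¹ = [-25/227; 66/227]
x' − x̄ = [650/227, -1716/227] = K·y
y = (KᵀK)⁻¹·Kᵀ·(x' − x̄) = [-26]
z = y + H·x̄ = [-26] + [28] = [2]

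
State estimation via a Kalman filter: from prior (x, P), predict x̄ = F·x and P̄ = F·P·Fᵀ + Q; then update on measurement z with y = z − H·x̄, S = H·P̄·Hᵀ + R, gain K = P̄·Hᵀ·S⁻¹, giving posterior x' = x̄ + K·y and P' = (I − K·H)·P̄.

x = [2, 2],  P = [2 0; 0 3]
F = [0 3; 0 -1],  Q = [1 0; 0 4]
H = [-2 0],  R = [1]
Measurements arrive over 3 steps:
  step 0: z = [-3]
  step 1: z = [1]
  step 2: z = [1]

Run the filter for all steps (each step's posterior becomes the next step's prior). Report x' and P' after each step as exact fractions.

step 0: x' = [174/113, -64/113], P' = [28/113 -9/113; -9/113 467/113]
step 1: x' = [-8824/17377, 3122/17377], P' = [4316/17377 -1401/17377; -1401/17377 71843/17377]
step 2: x' = [-1318562/2673233, 415448/2673233], P' = [663964/2673233 -215529/2673233; -215529/2673233 11052147/2673233]

step 0: x̄ = F·x = [6, -2]
step 0: P̄ = F·P·Fᵀ + Q = [28 -9; -9 7]
step 0: y = z − H·x̄ = [9]
step 0: S = H·P̄·Hᵀ + R = [113]
step 0: K = P̄·Hᵀ·S⁻¹ = [-56/113; 18/113]
step 0: x' = x̄ + K·y = [174/113, -64/113]
step 0: P' = (I − K·H)·P̄ = [28/113 -9/113; -9/113 467/113]
step 1: x̄ = F·x = [-192/113, 64/113]
step 1: P̄ = F·P·Fᵀ + Q = [4316/113 -1401/113; -1401/113 919/113]
step 1: y = z − H·x̄ = [-271/113]
step 1: S = H·P̄·Hᵀ + R = [17377/113]
step 1: K = P̄·Hᵀ·S⁻¹ = [-8632/17377; 2802/17377]
step 1: x' = x̄ + K·y = [-8824/17377, 3122/17377]
step 1: P' = (I − K·H)·P̄ = [4316/17377 -1401/17377; -1401/17377 71843/17377]
step 2: x̄ = F·x = [9366/17377, -3122/17377]
step 2: P̄ = F·P·Fᵀ + Q = [663964/17377 -215529/17377; -215529/17377 141351/17377]
step 2: y = z − H·x̄ = [36109/17377]
step 2: S = H·P̄·Hᵀ + R = [2673233/17377]
step 2: K = P̄·Hᵀ·S⁻¹ = [-1327928/2673233; 431058/2673233]
step 2: x' = x̄ + K·y = [-1318562/2673233, 415448/2673233]
step 2: P' = (I − K·H)·P̄ = [663964/2673233 -215529/2673233; -215529/2673233 11052147/2673233]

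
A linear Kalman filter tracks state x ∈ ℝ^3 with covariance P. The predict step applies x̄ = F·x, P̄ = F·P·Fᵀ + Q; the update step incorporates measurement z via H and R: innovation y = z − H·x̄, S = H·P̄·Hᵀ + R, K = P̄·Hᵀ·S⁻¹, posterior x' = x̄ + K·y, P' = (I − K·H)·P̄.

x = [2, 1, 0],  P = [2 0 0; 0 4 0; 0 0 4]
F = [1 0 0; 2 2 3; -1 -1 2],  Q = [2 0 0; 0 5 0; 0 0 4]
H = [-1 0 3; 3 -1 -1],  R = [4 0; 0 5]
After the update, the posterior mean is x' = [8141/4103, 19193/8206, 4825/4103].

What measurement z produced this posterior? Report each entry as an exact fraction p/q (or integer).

z = [2, 3]

x̄ = F·x = [2, 6, -3]
P̄ = F·P·Fᵀ + Q = [4 4 -2; 4 65 12; -2 12 26]
S = H·P̄·Hᵀ + R = [254 -142; -142 144]
K = P̄·Hᵀ·S⁻¹ = [-5/4103 280/4103; -2311/8206 -5983/8206; 1318/4103 46/4103]
x' − x̄ = [-65/4103, -30043/8206, 17134/4103] = K·y
y = (KᵀK)⁻¹·Kᵀ·(x' − x̄) = [13, 0]
z = y + H·x̄ = [13, 0] + [-11, 3] = [2, 3]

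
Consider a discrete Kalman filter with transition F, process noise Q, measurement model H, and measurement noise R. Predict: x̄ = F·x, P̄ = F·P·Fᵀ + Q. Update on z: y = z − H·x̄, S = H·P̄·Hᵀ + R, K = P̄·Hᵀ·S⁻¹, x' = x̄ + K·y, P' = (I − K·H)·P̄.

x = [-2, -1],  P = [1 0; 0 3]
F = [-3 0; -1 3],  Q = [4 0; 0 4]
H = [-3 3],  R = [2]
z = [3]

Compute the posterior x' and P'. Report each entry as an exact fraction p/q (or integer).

x' = [1398/353, 1735/353]
P' = [3689/353 3669/353; 3669/353 3727/353]

x̄ = F·x = [6, -1]
P̄ = F·P·Fᵀ + Q = [13 3; 3 32]
y = z − H·x̄ = [24]
S = H·P̄·Hᵀ + R = [353]
K = P̄·Hᵀ·S⁻¹ = [-30/353; 87/353]
x' = x̄ + K·y = [1398/353, 1735/353]
P' = (I − K·H)·P̄ = [3689/353 3669/353; 3669/353 3727/353]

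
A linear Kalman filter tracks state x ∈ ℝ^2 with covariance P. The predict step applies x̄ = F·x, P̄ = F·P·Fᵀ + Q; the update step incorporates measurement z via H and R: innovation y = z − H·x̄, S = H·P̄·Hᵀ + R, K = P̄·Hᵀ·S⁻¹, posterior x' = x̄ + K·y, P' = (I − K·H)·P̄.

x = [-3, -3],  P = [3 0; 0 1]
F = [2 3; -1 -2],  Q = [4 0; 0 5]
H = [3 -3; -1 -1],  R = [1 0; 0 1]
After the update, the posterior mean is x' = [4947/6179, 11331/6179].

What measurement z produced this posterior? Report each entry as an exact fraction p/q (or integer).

x̄ = F·x = [-15, 9]
P̄ = F·P·Fᵀ + Q = [25 -12; -12 12]
S = H·P̄·Hᵀ + R = [550 -39; -39 14]
K = P̄·Hᵀ·S⁻¹ = [1047/6179 -2821/6179; -1008/6179 -2808/6179]
x' − x̄ = [97632/6179, -44280/6179] = K·y
y = (KᵀK)⁻¹·Kᵀ·(x' − x̄) = [69, -9]
z = y + H·x̄ = [69, -9] + [-72, 6] = [-3, -3]

z = [-3, -3]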